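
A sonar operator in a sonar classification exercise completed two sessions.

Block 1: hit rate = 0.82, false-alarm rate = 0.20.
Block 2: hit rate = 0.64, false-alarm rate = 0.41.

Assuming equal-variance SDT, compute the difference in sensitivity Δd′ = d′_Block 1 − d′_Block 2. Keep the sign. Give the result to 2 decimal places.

Δd′ = 1.17

Block 1: z(0.82) = 0.915, z(0.20) = -0.842, d' = 1.757
Block 2: z(0.64) = 0.358, z(0.41) = -0.228, d' = 0.586
Δd' = d'_Block 1 − d'_Block 2 = 1.757 − 0.586 = 1.171
Block 1 has the higher sensitivity.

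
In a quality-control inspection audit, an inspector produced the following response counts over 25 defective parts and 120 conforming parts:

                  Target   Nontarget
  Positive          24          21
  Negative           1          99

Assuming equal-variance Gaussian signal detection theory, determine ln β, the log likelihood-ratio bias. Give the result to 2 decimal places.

H = 24/25 = 0.9600
FA = 21/120 = 0.1750
Φ⁻¹(0.9600) = 1.751, Φ⁻¹(0.1750) = -0.935
ln β = −½·[z(H)² − z(FA)²] = −0.5 × (3.066 − 0.874) = -1.096

ln β = -1.10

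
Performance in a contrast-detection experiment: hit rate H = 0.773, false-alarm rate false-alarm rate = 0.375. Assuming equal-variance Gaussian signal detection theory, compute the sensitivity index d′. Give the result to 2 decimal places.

Φ⁻¹(0.773) = 0.7488, Φ⁻¹(0.375) = -0.3186
d' = z(H) − z(FA) = 0.7488 − (-0.3186) = 1.0674

d′ = 1.07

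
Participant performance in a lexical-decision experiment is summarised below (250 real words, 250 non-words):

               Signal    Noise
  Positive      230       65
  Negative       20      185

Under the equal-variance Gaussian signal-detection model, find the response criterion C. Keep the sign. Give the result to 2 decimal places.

C = -0.38

H = 230/250 = 0.9200
FA = 65/250 = 0.2600
Φ⁻¹(H) = 1.4051
Φ⁻¹(FA) = -0.6433
c = −½·[z(H) + z(FA)] = −0.5 × (1.4051 + (-0.6433)) = -0.3809
c < 0: the participant has a liberal response bias.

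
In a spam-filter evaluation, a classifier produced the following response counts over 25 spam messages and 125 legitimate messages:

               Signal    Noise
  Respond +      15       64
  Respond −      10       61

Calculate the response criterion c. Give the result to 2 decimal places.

H = 15/25 = 0.6000
FA = 64/125 = 0.5120
Φ⁻¹(0.6000) = 0.2533, Φ⁻¹(0.5120) = 0.0301
c = −½·[z(H) + z(FA)] = −0.5 × (0.2533 + 0.0301) = -0.1417
c < 0: the classifier has a liberal response bias.

c = -0.14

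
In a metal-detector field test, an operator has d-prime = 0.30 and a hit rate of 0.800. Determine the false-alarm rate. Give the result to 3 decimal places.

z(hit rate) = z(0.800) = 0.8416
z(FA) = z(H) − d' = 0.8416 − 0.30 = 0.5416
false-alarm rate = Φ(0.5416) = 0.7060

false-alarm rate = 0.706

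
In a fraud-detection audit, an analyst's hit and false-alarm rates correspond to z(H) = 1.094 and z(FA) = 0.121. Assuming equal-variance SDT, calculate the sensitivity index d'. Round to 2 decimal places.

d' = z(H) − z(FA) = 1.094 − 0.121 = 0.973

d' = 0.97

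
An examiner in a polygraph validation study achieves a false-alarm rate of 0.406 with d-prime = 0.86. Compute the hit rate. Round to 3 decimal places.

z(false-alarm rate) = z(0.406) = -0.2378
z(H) = z(FA) + d' = -0.2378 + 0.86 = 0.6222
hit rate = Φ(0.6222) = 0.7331

hit rate = 0.733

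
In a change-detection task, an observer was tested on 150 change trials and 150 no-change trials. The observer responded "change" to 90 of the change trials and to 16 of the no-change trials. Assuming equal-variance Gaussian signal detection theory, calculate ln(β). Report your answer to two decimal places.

H = 90/150 = 0.6000
FA = 16/150 = 0.1067
z(0.6000) = 0.253, z(0.1067) = -1.244
ln β = −½·[z(H)² − z(FA)²] = −0.5 × (0.064 − 1.548) = 0.742

ln β = 0.74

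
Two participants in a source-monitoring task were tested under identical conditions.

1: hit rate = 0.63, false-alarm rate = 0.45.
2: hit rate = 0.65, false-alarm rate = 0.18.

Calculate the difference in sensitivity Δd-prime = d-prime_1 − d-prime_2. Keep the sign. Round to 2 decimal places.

1: z(0.63) = 0.332, z(0.45) = -0.126, d' = 0.458
2: z(0.65) = 0.385, z(0.18) = -0.915, d' = 1.300
Δd' = d'_1 − d'_2 = 0.458 − 1.300 = -0.842
2 has the higher sensitivity.

Δd-prime = -0.84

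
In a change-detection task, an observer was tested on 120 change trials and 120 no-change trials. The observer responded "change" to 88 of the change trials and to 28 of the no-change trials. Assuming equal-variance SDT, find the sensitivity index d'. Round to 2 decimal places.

H = 88/120 = 0.7333
FA = 28/120 = 0.2333
z(H) = 0.6228
z(FA) = -0.7280
d' = z(H) − z(FA) = 0.6228 − (-0.7280) = 1.3508

d' = 1.35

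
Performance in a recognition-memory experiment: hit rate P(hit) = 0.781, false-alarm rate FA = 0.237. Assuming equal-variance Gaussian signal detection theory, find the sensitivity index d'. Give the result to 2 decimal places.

d' = 1.49

z(0.781) = 0.776, z(0.237) = -0.716
d' = z(H) − z(FA) = 0.776 − (-0.716) = 1.492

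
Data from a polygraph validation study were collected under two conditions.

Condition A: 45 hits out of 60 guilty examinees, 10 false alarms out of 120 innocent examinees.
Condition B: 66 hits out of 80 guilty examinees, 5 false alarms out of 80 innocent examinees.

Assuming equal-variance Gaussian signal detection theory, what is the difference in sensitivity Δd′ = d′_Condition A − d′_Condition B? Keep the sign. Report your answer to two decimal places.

Condition A: z(0.7500) = 0.674, z(0.0833) = -1.383, d' = 2.057
Condition B: z(0.8250) = 0.935, z(0.0625) = -1.534, d' = 2.469
Δd' = d'_Condition A − d'_Condition B = 2.057 − 2.469 = -0.412
Condition B has the higher sensitivity.

Δd′ = -0.41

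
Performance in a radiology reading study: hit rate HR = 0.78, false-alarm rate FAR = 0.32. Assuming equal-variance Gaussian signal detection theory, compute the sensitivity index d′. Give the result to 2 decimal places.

d′ = 1.24

z(0.78) = 0.772, z(0.32) = -0.468
d' = z(H) − z(FA) = 0.772 − (-0.468) = 1.240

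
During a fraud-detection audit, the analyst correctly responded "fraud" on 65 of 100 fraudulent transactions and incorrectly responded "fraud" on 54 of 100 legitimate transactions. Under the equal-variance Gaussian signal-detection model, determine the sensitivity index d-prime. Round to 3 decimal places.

d-prime = 0.285

H = 65/100 = 0.6500
FA = 54/100 = 0.5400
Φ⁻¹(H) = 0.3853
Φ⁻¹(FA) = 0.1004
d' = z(H) − z(FA) = 0.3853 − 0.1004 = 0.2849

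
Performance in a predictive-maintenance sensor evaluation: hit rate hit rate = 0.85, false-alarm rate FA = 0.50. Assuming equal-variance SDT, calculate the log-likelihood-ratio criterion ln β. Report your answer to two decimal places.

z(H) = z(0.85) = 1.036
z(FA) = z(0.50) = 0.000
ln β = −½·[z(H)² − z(FA)²] = −0.5 × (1.073 − 0.000) = -0.5365

ln β = -0.54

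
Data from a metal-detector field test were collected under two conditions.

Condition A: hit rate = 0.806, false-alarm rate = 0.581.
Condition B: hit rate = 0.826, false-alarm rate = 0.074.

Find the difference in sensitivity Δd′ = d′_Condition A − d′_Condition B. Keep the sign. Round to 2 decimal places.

Δd′ = -1.73

Condition A: z(0.806) = 0.863, z(0.581) = 0.204, d' = 0.659
Condition B: z(0.826) = 0.938, z(0.074) = -1.447, d' = 2.385
Δd' = d'_Condition A − d'_Condition B = 0.659 − 2.385 = -1.726
Condition B has the higher sensitivity.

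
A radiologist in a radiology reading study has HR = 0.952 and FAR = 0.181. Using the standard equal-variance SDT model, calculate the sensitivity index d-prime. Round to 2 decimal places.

z(H) = 1.665
z(FA) = -0.912
d' = z(H) − z(FA) = 1.665 − (-0.912) = 2.577

d-prime = 2.58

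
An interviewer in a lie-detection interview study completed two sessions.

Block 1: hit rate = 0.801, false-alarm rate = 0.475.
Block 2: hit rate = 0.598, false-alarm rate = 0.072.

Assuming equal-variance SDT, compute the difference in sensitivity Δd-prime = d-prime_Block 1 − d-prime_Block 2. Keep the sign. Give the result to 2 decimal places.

Block 1: z(0.801) = 0.845, z(0.475) = -0.063, d' = 0.908
Block 2: z(0.598) = 0.248, z(0.072) = -1.461, d' = 1.709
Δd' = d'_Block 1 − d'_Block 2 = 0.908 − 1.709 = -0.801
Block 2 has the higher sensitivity.

Δd-prime = -0.80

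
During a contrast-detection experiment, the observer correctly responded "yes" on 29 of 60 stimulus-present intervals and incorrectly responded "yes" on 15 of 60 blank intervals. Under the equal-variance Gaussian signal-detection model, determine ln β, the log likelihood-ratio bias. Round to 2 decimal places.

ln β = 0.23

H = 29/60 = 0.4833
FA = 15/60 = 0.2500
z(0.4833) = -0.042, z(0.2500) = -0.674
ln β = −½·[z(H)² − z(FA)²] = −0.5 × (0.002 − 0.454) = 0.226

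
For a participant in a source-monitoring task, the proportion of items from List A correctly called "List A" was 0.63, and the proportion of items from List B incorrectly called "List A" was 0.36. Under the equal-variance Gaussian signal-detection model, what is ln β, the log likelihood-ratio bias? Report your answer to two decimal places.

ln β = 0.01

z(H) = 0.332
z(FA) = -0.358
ln β = −½·[z(H)² − z(FA)²] = −0.5 × (0.110 − 0.128) = 0.009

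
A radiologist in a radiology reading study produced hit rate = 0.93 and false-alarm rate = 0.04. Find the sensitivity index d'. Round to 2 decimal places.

d' = 3.23

z(H) = z(0.93) = 1.476
z(FA) = z(0.04) = -1.751
d' = z(H) − z(FA) = 1.476 − (-1.751) = 3.227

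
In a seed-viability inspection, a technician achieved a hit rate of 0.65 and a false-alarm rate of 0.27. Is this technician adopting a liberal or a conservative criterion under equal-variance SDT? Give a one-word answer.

conservative

z(H) = 0.385, z(FA) = -0.613
c = −½·(z(H) + z(FA)) = 0.114
c > 0 → conservative criterion (biased toward responding “no”).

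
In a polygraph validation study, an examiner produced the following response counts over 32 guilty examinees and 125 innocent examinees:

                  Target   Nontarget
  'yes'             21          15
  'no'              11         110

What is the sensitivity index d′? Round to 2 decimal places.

H = 21/32 = 0.6562
FA = 15/125 = 0.1200
z(H) = z(0.6562) = 0.402
z(FA) = z(0.1200) = -1.175
d' = z(H) − z(FA) = 0.402 − (-1.175) = 1.577

d′ = 1.58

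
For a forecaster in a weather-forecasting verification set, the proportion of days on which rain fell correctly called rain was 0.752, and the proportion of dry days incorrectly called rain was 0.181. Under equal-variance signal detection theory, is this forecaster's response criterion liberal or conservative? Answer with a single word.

conservative

z(H) = 0.681, z(FA) = -0.912
c = −½·(z(H) + z(FA)) = 0.1155
c > 0 → conservative criterion (biased toward responding “no”).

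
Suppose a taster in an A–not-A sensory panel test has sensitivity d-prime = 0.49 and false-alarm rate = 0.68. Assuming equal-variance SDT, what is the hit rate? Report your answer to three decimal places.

hit rate = 0.831

z(false-alarm rate) = z(0.68) = 0.4677
z(H) = z(FA) + d' = 0.4677 + 0.49 = 0.9577
hit rate = Φ(0.9577) = 0.8309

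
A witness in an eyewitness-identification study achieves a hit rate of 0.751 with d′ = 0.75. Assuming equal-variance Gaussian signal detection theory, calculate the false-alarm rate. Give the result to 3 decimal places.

false-alarm rate = 0.471

z(hit rate) = z(0.751) = 0.6776
z(FA) = z(H) − d' = 0.6776 − 0.75 = -0.0724
false-alarm rate = Φ(-0.0724) = 0.4711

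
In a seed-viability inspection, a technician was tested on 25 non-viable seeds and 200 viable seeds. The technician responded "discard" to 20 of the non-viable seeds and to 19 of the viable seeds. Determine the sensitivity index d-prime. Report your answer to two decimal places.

H = 20/25 = 0.8000
FA = 19/200 = 0.0950
Φ⁻¹(H) = Φ⁻¹(0.8000) = 0.842
Φ⁻¹(FA) = Φ⁻¹(0.0950) = -1.311
d' = z(H) − z(FA) = 0.842 − (-1.311) = 2.153

d-prime = 2.15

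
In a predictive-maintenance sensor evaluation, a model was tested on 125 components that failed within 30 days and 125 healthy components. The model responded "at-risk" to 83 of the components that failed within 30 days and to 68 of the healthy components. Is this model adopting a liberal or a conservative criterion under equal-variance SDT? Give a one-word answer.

z(H) = 0.423, z(FA) = 0.111
c = −½·(z(H) + z(FA)) = -0.267
c < 0 → liberal criterion (biased toward responding “yes”).

liberal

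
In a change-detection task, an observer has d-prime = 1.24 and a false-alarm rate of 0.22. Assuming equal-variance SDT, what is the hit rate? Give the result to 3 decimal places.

hit rate = 0.680

z(false-alarm rate) = z(0.22) = -0.7722
z(H) = z(FA) + d' = -0.7722 + 1.24 = 0.4678
hit rate = Φ(0.4678) = 0.6800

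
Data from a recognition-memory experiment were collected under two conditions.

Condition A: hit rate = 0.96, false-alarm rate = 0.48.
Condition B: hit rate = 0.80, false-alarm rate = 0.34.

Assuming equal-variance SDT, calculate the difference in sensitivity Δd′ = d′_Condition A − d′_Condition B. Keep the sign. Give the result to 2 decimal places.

Condition A: z(0.96) = 1.751, z(0.48) = -0.050, d' = 1.801
Condition B: z(0.80) = 0.842, z(0.34) = -0.412, d' = 1.254
Δd' = d'_Condition A − d'_Condition B = 1.801 − 1.254 = 0.547
Condition A has the higher sensitivity.

Δd′ = 0.55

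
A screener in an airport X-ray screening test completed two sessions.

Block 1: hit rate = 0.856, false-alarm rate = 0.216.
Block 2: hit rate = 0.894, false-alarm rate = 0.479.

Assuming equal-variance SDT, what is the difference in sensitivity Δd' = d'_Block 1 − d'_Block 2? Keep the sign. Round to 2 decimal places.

Δd' = 0.55

Block 1: z(0.856) = 1.063, z(0.216) = -0.786, d' = 1.849
Block 2: z(0.894) = 1.248, z(0.479) = -0.053, d' = 1.301
Δd' = d'_Block 1 − d'_Block 2 = 1.849 − 1.301 = 0.548
Block 1 has the higher sensitivity.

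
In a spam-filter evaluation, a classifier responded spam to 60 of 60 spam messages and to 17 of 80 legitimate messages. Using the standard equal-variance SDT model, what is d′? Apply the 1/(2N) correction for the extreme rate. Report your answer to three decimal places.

d′ = 3.192

The hit rate is 60/60 = 1, so apply the 1/(2N) correction: H → 1 − 1/(2·60) = 0.99167.
z(H) = z(0.99167) = 2.3941
z(FA) = z(0.21250) = -0.7978
d' = 2.3941 − (-0.7978) = 3.1919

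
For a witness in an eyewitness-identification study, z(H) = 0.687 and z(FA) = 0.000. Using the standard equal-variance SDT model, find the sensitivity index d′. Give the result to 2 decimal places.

d′ = 0.69

d' = z(H) − z(FA) = 0.687 − 0.000 = 0.687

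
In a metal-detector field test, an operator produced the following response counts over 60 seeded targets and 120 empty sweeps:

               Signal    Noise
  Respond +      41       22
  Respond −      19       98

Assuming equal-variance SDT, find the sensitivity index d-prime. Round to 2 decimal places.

d-prime = 1.38

H = 41/60 = 0.6833
FA = 22/120 = 0.1833
z(0.6833) = 0.477, z(0.1833) = -0.903
d' = z(H) − z(FA) = 0.477 − (-0.903) = 1.380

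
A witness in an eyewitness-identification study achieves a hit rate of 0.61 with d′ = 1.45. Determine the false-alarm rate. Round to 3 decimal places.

z(hit rate) = z(0.61) = 0.2793
z(FA) = z(H) − d' = 0.2793 − 1.45 = -1.1707
false-alarm rate = Φ(-1.1707) = 0.1209

false-alarm rate = 0.121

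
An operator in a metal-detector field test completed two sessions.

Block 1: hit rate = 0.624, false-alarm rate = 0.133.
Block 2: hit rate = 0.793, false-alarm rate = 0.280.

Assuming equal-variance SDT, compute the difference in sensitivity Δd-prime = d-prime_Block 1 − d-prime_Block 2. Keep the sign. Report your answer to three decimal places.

Block 1: z(0.624) = 0.3160, z(0.133) = -1.1123, d' = 1.4283
Block 2: z(0.793) = 0.8169, z(0.280) = -0.5828, d' = 1.3997
Δd' = d'_Block 1 − d'_Block 2 = 1.4283 − 1.3997 = 0.0286
Block 1 has the higher sensitivity.

Δd-prime = 0.029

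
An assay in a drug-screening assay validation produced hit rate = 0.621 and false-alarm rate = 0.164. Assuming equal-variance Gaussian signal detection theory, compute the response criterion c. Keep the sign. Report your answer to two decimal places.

z(0.621) = 0.308, z(0.164) = -0.978
c = −½·[z(H) + z(FA)] = −0.5 × (0.308 + (-0.978)) = 0.335

c = 0.34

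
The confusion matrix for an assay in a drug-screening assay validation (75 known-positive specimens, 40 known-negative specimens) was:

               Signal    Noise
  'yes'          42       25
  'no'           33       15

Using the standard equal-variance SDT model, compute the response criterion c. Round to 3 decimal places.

H = 42/75 = 0.5600
FA = 25/40 = 0.6250
z(0.5600) = 0.1510, z(0.6250) = 0.3186
c = −½·[z(H) + z(FA)] = −0.5 × (0.1510 + 0.3186) = -0.2348
c < 0: the assay has a liberal response bias.

c = -0.235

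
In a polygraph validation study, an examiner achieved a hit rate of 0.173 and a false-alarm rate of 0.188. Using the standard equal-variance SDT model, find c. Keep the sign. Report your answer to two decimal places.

c = 0.91

Φ⁻¹(H) = Φ⁻¹(0.173) = -0.942
Φ⁻¹(FA) = Φ⁻¹(0.188) = -0.885
c = −½·[z(H) + z(FA)] = −0.5 × (-0.942 + (-0.885)) = 0.9135
c > 0: the examiner has a conservative response bias.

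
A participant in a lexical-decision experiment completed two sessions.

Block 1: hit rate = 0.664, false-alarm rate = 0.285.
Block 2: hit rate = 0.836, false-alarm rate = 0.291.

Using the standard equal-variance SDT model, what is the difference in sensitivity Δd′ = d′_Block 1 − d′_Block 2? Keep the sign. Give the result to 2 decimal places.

Δd′ = -0.54

Block 1: z(0.664) = 0.423, z(0.285) = -0.568, d' = 0.991
Block 2: z(0.836) = 0.978, z(0.291) = -0.550, d' = 1.528
Δd' = d'_Block 1 − d'_Block 2 = 0.991 − 1.528 = -0.537
Block 2 has the higher sensitivity.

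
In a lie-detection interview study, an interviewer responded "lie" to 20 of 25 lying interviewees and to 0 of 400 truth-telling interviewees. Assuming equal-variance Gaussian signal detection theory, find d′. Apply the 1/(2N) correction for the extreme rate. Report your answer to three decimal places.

The false-alarm rate is 0/400 = 0, so apply the 1/(2N) correction: FA → 1/(2·400) = 0.00125.
z(H) = z(0.80000) = 0.8416
z(FA) = z(0.00125) = -3.0233
d' = 0.8416 − (-3.0233) = 3.8649

d′ = 3.865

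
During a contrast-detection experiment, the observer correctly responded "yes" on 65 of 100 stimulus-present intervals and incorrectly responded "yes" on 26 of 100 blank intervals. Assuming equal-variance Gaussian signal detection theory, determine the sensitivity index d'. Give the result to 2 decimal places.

H = 65/100 = 0.6500
FA = 26/100 = 0.2600
Φ⁻¹(H) = Φ⁻¹(0.6500) = 0.385
Φ⁻¹(FA) = Φ⁻¹(0.2600) = -0.643
d' = z(H) − z(FA) = 0.385 − (-0.643) = 1.028

d' = 1.03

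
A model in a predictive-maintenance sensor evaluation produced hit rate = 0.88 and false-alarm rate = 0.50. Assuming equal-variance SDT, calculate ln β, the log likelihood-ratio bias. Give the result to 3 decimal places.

ln β = -0.690

z(0.88) = 1.1750, z(0.50) = 0.0000
ln β = −½·[z(H)² − z(FA)²] = −0.5 × (1.3806 − 0.0000) = -0.6903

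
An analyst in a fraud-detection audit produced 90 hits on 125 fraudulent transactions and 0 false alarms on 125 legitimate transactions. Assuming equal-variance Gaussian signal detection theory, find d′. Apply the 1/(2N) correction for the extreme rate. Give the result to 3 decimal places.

d′ = 3.235

The false-alarm rate is 0/125 = 0, so apply the 1/(2N) correction: FA → 1/(2·125) = 0.00400.
z(H) = z(0.72000) = 0.5828
z(FA) = z(0.00400) = -2.6521
d' = 0.5828 − (-2.6521) = 3.2349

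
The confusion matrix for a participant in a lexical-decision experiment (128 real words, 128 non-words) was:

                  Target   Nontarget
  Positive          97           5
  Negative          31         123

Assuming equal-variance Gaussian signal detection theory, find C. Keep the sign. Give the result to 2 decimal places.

C = 0.53

H = 97/128 = 0.7578
FA = 5/128 = 0.0391
Φ⁻¹(H) = Φ⁻¹(0.7578) = 0.6992
Φ⁻¹(FA) = Φ⁻¹(0.0391) = -1.7612
c = −½·[z(H) + z(FA)] = −0.5 × (0.6992 + (-1.7612)) = 0.5310
c > 0: the participant has a conservative response bias.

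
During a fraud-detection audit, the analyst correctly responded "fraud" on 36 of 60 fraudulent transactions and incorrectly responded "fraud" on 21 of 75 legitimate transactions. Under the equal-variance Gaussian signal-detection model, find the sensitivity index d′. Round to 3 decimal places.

H = 36/60 = 0.6000
FA = 21/75 = 0.2800
Φ⁻¹(0.6000) = 0.2533, Φ⁻¹(0.2800) = -0.5828
d' = z(H) − z(FA) = 0.2533 − (-0.5828) = 0.8361

d′ = 0.836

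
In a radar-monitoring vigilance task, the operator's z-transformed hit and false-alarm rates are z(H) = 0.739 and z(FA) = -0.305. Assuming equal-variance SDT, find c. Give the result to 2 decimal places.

c = −½·[z(H) + z(FA)] = −½·(0.739 + (-0.305)) = -0.217

c = -0.22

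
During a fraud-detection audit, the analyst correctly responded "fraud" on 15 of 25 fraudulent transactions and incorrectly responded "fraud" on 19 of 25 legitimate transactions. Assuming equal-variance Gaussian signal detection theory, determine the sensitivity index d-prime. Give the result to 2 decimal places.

d-prime = -0.45

H = 15/25 = 0.6000
FA = 19/25 = 0.7600
z(H) = z(0.6000) = 0.2533
z(FA) = z(0.7600) = 0.7063
d' = z(H) − z(FA) = 0.2533 − 0.7063 = -0.4530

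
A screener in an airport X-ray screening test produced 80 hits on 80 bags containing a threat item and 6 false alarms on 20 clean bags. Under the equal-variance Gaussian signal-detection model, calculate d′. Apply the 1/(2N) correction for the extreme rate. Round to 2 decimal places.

d′ = 3.02

The hit rate is 80/80 = 1, so apply the 1/(2N) correction: H → 1 − 1/(2·80) = 0.99375.
z(H) = z(0.99375) = 2.498
z(FA) = z(0.30000) = -0.524
d' = 2.498 − (-0.524) = 3.022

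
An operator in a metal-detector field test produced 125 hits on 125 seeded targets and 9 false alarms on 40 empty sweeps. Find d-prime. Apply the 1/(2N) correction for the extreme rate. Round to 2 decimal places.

The hit rate is 125/125 = 1, so apply the 1/(2N) correction: H → 1 − 1/(2·125) = 0.99600.
z(H) = z(0.99600) = 2.652
z(FA) = z(0.22500) = -0.755
d' = 2.652 − (-0.755) = 3.407

d-prime = 3.41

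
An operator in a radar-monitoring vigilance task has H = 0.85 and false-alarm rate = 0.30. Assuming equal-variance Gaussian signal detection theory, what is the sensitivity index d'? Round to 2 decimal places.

z(H) = 1.036
z(FA) = -0.524
d' = z(H) − z(FA) = 1.036 − (-0.524) = 1.560

d' = 1.56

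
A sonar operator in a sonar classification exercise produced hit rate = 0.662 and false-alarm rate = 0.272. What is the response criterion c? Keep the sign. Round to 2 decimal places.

c = 0.09

z(H) = z(0.662) = 0.4179
z(FA) = z(0.272) = -0.6068
c = −½·[z(H) + z(FA)] = −0.5 × (0.4179 + (-0.6068)) = 0.09445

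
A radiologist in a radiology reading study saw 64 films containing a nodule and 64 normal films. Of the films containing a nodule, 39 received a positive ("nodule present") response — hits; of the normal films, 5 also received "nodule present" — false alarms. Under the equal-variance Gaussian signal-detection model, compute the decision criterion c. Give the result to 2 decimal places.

c = 0.57

H = 39/64 = 0.6094
FA = 5/64 = 0.0781
Φ⁻¹(H) = Φ⁻¹(0.6094) = 0.2778
Φ⁻¹(FA) = Φ⁻¹(0.0781) = -1.4180
c = −½·[z(H) + z(FA)] = −0.5 × (0.2778 + (-1.4180)) = 0.5701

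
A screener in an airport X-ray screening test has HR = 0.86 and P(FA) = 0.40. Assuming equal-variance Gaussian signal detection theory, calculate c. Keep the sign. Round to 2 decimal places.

Φ⁻¹(0.86) = 1.080, Φ⁻¹(0.40) = -0.253
c = −½·[z(H) + z(FA)] = −0.5 × (1.080 + (-0.253)) = -0.4135

c = -0.41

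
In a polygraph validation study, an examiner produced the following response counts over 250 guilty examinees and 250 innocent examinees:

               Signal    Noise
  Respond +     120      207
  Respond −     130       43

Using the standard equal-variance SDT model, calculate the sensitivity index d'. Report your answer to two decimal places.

H = 120/250 = 0.4800
FA = 207/250 = 0.8280
z(H) = z(0.4800) = -0.050
z(FA) = z(0.8280) = 0.946
d' = z(H) − z(FA) = -0.050 − 0.946 = -0.996

d' = -1.00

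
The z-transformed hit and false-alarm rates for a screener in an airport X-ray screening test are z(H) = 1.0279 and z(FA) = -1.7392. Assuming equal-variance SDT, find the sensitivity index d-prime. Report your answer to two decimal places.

d-prime = 2.77

d' = z(H) − z(FA) = 1.0279 − (-1.7392) = 2.7671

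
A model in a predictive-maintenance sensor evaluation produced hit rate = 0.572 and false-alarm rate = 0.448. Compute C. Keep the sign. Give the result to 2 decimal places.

C = -0.03

Φ⁻¹(0.572) = 0.181, Φ⁻¹(0.448) = -0.131
c = −½·[z(H) + z(FA)] = −0.5 × (0.181 + (-0.131)) = -0.025
c < 0: the model has a liberal response bias.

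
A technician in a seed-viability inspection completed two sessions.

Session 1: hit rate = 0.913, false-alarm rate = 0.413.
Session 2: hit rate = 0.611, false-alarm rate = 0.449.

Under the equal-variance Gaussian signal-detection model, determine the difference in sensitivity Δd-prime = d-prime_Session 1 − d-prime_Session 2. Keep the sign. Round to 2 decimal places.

Δd-prime = 1.17

Session 1: z(0.913) = 1.359, z(0.413) = -0.220, d' = 1.579
Session 2: z(0.611) = 0.282, z(0.449) = -0.128, d' = 0.410
Δd' = d'_Session 1 − d'_Session 2 = 1.579 − 0.410 = 1.169
Session 1 has the higher sensitivity.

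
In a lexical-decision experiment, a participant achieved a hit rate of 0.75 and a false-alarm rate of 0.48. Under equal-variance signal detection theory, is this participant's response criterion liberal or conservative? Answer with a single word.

liberal

z(H) = 0.674, z(FA) = -0.050
c = −½·(z(H) + z(FA)) = -0.312
c < 0 → liberal criterion (biased toward responding “yes”).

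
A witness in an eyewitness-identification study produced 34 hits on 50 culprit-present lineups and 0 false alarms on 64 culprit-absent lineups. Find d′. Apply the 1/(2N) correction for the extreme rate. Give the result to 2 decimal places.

The false-alarm rate is 0/64 = 0, so apply the 1/(2N) correction: FA → 1/(2·64) = 0.00781.
z(H) = z(0.68000) = 0.468
z(FA) = z(0.00781) = -2.418
d' = 0.468 − (-2.418) = 2.886

d′ = 2.89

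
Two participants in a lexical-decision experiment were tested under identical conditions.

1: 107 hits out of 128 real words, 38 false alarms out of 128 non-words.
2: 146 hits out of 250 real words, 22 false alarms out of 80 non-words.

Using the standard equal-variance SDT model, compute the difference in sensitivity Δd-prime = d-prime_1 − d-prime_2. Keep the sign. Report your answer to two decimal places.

1: z(0.8359) = 0.978, z(0.2969) = -0.533, d' = 1.511
2: z(0.5840) = 0.212, z(0.2750) = -0.598, d' = 0.810
Δd' = d'_1 − d'_2 = 1.511 − 0.810 = 0.701
1 has the higher sensitivity.

Δd-prime = 0.70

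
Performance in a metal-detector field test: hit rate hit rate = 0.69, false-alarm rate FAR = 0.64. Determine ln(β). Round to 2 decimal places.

ln β = -0.06

Φ⁻¹(H) = Φ⁻¹(0.69) = 0.496
Φ⁻¹(FA) = Φ⁻¹(0.64) = 0.358
ln β = −½·[z(H)² − z(FA)²] = −0.5 × (0.246 − 0.128) = -0.059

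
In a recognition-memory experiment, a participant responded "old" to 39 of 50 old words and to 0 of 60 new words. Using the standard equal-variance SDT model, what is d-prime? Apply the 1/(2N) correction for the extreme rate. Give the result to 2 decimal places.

d-prime = 3.17

The false-alarm rate is 0/60 = 0, so apply the 1/(2N) correction: FA → 1/(2·60) = 0.00833.
z(H) = z(0.78000) = 0.772
z(FA) = z(0.00833) = -2.394
d' = 0.772 − (-2.394) = 3.166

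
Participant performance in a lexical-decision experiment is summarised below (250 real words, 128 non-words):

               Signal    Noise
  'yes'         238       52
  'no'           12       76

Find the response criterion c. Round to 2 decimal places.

H = 238/250 = 0.9520
FA = 52/128 = 0.4062
z(H) = z(0.9520) = 1.665
z(FA) = z(0.4062) = -0.237
c = −½·[z(H) + z(FA)] = −0.5 × (1.665 + (-0.237)) = -0.714

c = -0.71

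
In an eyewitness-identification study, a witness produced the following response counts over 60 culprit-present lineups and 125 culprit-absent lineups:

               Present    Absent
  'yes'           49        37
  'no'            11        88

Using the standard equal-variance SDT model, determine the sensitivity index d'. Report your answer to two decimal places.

d' = 1.44

H = 49/60 = 0.8167
FA = 37/125 = 0.2960
z(0.8167) = 0.903, z(0.2960) = -0.536
d' = z(H) − z(FA) = 0.903 − (-0.536) = 1.439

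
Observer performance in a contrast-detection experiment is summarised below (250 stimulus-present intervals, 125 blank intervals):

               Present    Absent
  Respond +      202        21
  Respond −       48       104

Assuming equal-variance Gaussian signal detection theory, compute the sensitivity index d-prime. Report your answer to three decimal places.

H = 202/250 = 0.8080
FA = 21/125 = 0.1680
z(H) = z(0.8080) = 0.8705
z(FA) = z(0.1680) = -0.9621
d' = z(H) − z(FA) = 0.8705 − (-0.9621) = 1.8326

d-prime = 1.833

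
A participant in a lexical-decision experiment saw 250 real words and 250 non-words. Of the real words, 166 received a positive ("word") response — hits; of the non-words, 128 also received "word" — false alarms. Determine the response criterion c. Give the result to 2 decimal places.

c = -0.23

H = 166/250 = 0.6640
FA = 128/250 = 0.5120
z(0.6640) = 0.4234, z(0.5120) = 0.0301
c = −½·[z(H) + z(FA)] = −0.5 × (0.4234 + 0.0301) = -0.22675
c < 0: the participant has a liberal response bias.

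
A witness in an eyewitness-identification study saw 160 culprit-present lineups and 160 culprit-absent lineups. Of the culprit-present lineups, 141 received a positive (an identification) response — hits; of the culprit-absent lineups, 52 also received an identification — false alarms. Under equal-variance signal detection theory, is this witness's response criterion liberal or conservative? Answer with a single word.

liberal

z(H) = 1.181, z(FA) = -0.454
c = −½·(z(H) + z(FA)) = -0.3635
c < 0 → liberal criterion (biased toward responding “yes”).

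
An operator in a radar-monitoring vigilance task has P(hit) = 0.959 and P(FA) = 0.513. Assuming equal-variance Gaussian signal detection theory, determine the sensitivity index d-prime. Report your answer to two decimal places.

d-prime = 1.71

Φ⁻¹(H) = 1.7392
Φ⁻¹(FA) = 0.0326
d' = z(H) − z(FA) = 1.7392 − 0.0326 = 1.7066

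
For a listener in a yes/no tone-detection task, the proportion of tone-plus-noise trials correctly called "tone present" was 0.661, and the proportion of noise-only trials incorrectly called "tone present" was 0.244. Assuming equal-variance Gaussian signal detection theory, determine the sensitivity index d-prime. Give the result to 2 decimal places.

z(H) = z(0.661) = 0.4152
z(FA) = z(0.244) = -0.6935
d' = z(H) − z(FA) = 0.4152 − (-0.6935) = 1.1087

d-prime = 1.11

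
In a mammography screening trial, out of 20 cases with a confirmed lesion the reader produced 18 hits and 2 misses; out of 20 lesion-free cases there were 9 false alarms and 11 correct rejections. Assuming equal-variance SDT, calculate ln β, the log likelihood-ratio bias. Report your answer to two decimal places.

ln β = -0.81

H = 18/20 = 0.9000
FA = 9/20 = 0.4500
Φ⁻¹(H) = Φ⁻¹(0.9000) = 1.282
Φ⁻¹(FA) = Φ⁻¹(0.4500) = -0.126
ln β = −½·[z(H)² − z(FA)²] = −0.5 × (1.644 − 0.016) = -0.814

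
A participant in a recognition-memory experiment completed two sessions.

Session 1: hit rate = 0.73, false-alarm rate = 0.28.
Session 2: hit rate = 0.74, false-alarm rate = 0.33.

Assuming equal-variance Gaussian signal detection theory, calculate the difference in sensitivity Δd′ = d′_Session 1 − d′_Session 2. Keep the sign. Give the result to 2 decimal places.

Δd′ = 0.11

Session 1: z(0.73) = 0.613, z(0.28) = -0.583, d' = 1.196
Session 2: z(0.74) = 0.643, z(0.33) = -0.440, d' = 1.083
Δd' = d'_Session 1 − d'_Session 2 = 1.196 − 1.083 = 0.113
Session 1 has the higher sensitivity.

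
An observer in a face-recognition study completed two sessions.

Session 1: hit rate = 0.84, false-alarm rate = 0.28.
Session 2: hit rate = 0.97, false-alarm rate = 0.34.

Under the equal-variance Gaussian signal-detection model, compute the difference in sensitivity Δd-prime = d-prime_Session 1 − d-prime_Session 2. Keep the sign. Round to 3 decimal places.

Session 1: z(0.84) = 0.9945, z(0.28) = -0.5828, d' = 1.5773
Session 2: z(0.97) = 1.8808, z(0.34) = -0.4125, d' = 2.2933
Δd' = d'_Session 1 − d'_Session 2 = 1.5773 − 2.2933 = -0.7160
Session 2 has the higher sensitivity.

Δd-prime = -0.716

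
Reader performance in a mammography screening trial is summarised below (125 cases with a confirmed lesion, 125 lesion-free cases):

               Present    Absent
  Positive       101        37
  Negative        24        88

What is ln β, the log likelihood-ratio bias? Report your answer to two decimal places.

H = 101/125 = 0.8080
FA = 37/125 = 0.2960
z(0.8080) = 0.871, z(0.2960) = -0.536
ln β = −½·[z(H)² − z(FA)²] = −0.5 × (0.759 − 0.287) = -0.236

ln β = -0.24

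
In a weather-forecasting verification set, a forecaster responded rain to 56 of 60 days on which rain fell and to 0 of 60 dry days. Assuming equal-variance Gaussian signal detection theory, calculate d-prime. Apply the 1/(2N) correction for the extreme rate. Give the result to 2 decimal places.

d-prime = 3.90

The false-alarm rate is 0/60 = 0, so apply the 1/(2N) correction: FA → 1/(2·60) = 0.00833.
z(H) = z(0.93333) = 1.501
z(FA) = z(0.00833) = -2.394
d' = 1.501 − (-2.394) = 3.895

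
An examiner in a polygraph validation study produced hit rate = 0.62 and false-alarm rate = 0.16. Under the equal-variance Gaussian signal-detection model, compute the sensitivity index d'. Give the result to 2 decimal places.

d' = 1.30

Φ⁻¹(H) = Φ⁻¹(0.62) = 0.3055
Φ⁻¹(FA) = Φ⁻¹(0.16) = -0.9945
d' = z(H) − z(FA) = 0.3055 − (-0.9945) = 1.3000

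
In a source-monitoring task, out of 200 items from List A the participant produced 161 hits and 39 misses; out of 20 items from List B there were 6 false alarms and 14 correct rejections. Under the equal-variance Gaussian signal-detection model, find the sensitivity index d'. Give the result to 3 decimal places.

d' = 1.384

H = 161/200 = 0.8050
FA = 6/20 = 0.3000
Φ⁻¹(H) = Φ⁻¹(0.8050) = 0.8596
Φ⁻¹(FA) = Φ⁻¹(0.3000) = -0.5244
d' = z(H) − z(FA) = 0.8596 − (-0.5244) = 1.3840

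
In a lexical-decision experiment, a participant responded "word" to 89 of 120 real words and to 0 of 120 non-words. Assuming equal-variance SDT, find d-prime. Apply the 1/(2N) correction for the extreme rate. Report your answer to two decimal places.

d-prime = 3.29

The false-alarm rate is 0/120 = 0, so apply the 1/(2N) correction: FA → 1/(2·120) = 0.00417.
z(H) = z(0.74167) = 0.649
z(FA) = z(0.00417) = -2.638
d' = 0.649 − (-2.638) = 3.287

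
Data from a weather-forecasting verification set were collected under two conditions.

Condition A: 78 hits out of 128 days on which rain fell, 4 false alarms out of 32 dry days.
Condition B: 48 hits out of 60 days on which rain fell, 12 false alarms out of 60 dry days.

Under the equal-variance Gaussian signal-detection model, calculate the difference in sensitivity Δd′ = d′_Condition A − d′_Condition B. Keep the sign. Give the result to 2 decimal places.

Δd′ = -0.26

Condition A: z(0.6094) = 0.278, z(0.1250) = -1.150, d' = 1.428
Condition B: z(0.8000) = 0.842, z(0.2000) = -0.842, d' = 1.684
Δd' = d'_Condition A − d'_Condition B = 1.428 − 1.684 = -0.256
Condition B has the higher sensitivity.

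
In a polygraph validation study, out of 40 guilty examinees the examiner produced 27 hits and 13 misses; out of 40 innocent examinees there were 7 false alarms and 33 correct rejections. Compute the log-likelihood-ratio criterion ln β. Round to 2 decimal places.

ln β = 0.33

H = 27/40 = 0.6750
FA = 7/40 = 0.1750
Φ⁻¹(H) = 0.454
Φ⁻¹(FA) = -0.935
ln β = −½·[z(H)² − z(FA)²] = −0.5 × (0.206 − 0.874) = 0.334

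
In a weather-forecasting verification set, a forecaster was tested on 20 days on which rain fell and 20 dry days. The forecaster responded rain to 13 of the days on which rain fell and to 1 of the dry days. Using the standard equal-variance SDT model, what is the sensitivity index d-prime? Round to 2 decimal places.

d-prime = 2.03

H = 13/20 = 0.6500
FA = 1/20 = 0.0500
z(H) = 0.3853
z(FA) = -1.6449
d' = z(H) − z(FA) = 0.3853 − (-1.6449) = 2.0302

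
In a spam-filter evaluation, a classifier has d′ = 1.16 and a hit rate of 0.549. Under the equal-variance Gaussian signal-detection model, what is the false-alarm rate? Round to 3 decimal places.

z(hit rate) = z(0.549) = 0.1231
z(FA) = z(H) − d' = 0.1231 − 1.16 = -1.0369
false-alarm rate = Φ(-1.0369) = 0.1499

false-alarm rate = 0.150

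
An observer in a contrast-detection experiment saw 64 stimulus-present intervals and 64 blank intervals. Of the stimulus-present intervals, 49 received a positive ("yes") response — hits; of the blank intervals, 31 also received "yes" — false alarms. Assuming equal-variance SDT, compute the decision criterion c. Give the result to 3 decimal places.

H = 49/64 = 0.7656
FA = 31/64 = 0.4844
z(H) = 0.7244
z(FA) = -0.0391
c = −½·[z(H) + z(FA)] = −0.5 × (0.7244 + (-0.0391)) = -0.34265

c = -0.343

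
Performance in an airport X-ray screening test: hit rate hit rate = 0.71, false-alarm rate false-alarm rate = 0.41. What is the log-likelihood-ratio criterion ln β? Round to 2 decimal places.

Φ⁻¹(H) = 0.553
Φ⁻¹(FA) = -0.228
ln β = −½·[z(H)² − z(FA)²] = −0.5 × (0.306 − 0.052) = -0.127

ln β = -0.13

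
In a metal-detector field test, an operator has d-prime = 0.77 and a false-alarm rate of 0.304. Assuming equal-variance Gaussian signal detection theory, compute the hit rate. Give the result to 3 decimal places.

z(false-alarm rate) = z(0.304) = -0.5129
z(H) = z(FA) + d' = -0.5129 + 0.77 = 0.2571
hit rate = Φ(0.2571) = 0.6014

hit rate = 0.601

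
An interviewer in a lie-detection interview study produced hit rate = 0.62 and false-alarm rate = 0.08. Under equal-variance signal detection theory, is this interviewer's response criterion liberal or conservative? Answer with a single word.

z(H) = 0.305, z(FA) = -1.405
c = −½·(z(H) + z(FA)) = 0.550
c > 0 → conservative criterion (biased toward responding “no”).

conservative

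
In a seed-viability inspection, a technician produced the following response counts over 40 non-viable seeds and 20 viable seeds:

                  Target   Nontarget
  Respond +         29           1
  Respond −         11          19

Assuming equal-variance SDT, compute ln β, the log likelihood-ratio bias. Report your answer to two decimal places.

H = 29/40 = 0.7250
FA = 1/20 = 0.0500
Φ⁻¹(H) = 0.598
Φ⁻¹(FA) = -1.645
ln β = −½·[z(H)² − z(FA)²] = −0.5 × (0.358 − 2.706) = 1.174

ln β = 1.17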